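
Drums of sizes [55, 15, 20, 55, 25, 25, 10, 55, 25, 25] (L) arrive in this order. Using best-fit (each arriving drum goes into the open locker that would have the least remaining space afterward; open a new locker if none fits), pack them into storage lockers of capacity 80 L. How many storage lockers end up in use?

  55 → locker 1 (new)  [load 55/80]
  15 → locker 1  [load 70/80]
  20 → locker 2 (new)  [load 20/80]
  55 → locker 2  [load 75/80]
  25 → locker 3 (new)  [load 25/80]
  25 → locker 3  [load 50/80]
  10 → locker 1  [load 80/80]
  55 → locker 4 (new)  [load 55/80]
  25 → locker 4  [load 80/80]
  25 → locker 3  [load 75/80]
4 storage lockers opened.

4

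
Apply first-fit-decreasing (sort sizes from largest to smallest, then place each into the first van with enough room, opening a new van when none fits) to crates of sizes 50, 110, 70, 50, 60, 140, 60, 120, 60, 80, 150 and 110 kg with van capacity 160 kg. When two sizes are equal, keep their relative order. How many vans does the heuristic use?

8

Sorted descending: 150, 140, 120, 110, 110, 80, 70, 60, 60, 60, 50, 50.
  150 → van 1 (new)  [load 150/160]
  140 → van 2 (new)  [load 140/160]
  120 → van 3 (new)  [load 120/160]
  110 → van 4 (new)  [load 110/160]
  110 → van 5 (new)  [load 110/160]
  80 → van 6 (new)  [load 80/160]
  70 → van 6  [load 150/160]
  60 → van 7 (new)  [load 60/160]
  60 → van 7  [load 120/160]
  60 → van 8 (new)  [load 60/160]
  50 → van 4  [load 160/160]
  50 → van 5  [load 160/160]
8 vans opened.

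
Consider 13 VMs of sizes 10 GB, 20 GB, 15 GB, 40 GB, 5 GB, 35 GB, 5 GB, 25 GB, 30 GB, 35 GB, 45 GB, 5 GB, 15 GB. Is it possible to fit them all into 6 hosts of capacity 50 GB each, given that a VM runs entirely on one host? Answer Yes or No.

A valid assignment using 6 hosts:
  host 1: 45 + 5 = 50
  host 2: 40 + 10 = 50
  host 3: 35 + 15 = 50
  host 4: 35 + 15 = 50
  host 5: 30 + 20 = 50
  host 6: 25 + 5 + 5 = 35
Every load is within 50 GB, so 6 hosts suffice.

Yes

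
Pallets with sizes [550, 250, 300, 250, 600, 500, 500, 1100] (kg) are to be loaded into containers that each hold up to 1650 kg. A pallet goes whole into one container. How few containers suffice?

3

Total = 1100 + 600 + 550 + 500 + 500 + 300 + 250 + 250 = 4050 kg.
Lower bound: ⌈4050/1650⌉ = 3 containers.
A packing using 3 containers:
  container 1: 1100 + 550 = 1650
  container 2: 600 + 500 + 500 = 1600
  container 3: 300 + 250 + 250 = 800
This matches the lower bound, so 3 is optimal.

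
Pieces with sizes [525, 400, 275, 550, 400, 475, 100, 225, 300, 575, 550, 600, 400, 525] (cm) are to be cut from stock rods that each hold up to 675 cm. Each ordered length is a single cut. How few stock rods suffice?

11

Total = 600 + 575 + 550 + 550 + 525 + 525 + 475 + 400 + 400 + 400 + 300 + 275 + 225 + 100 = 5900 cm.
Lower bound: ⌈5900/675⌉ = 9 stock rods.
Also, 10 pieces each exceed 675/2 cm, and no two of those can share a stock rod, so at least 10 stock rods are needed.
A packing using 11 stock rods:
  stock rod 1: 600 = 600
  stock rod 2: 575 + 100 = 675
  stock rod 3: 550 = 550
  stock rod 4: 550 = 550
  stock rod 5: 525 = 525
  stock rod 6: 525 = 525
  stock rod 7: 475 = 475
  stock rod 8: 400 + 275 = 675
  stock rod 9: 400 + 225 = 625
  stock rod 10: 400 = 400
  stock rod 11: 300 = 300
No arrangement into 10 stock rods stays within capacity, so 11 is optimal.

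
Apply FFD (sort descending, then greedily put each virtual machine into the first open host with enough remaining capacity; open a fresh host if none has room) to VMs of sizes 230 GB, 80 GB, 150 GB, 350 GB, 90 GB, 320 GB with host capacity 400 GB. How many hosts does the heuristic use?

4

Sorted descending: 350, 320, 230, 150, 90, 80.
  350 → host 1 (new)  [load 350/400]
  320 → host 2 (new)  [load 320/400]
  230 → host 3 (new)  [load 230/400]
  150 → host 3  [load 380/400]
  90 → host 4 (new)  [load 90/400]
  80 → host 2  [load 400/400]
4 hosts opened.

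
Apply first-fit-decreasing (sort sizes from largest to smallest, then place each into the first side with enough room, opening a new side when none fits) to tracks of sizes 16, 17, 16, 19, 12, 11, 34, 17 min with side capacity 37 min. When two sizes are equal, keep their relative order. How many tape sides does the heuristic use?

Sorted descending: 34, 19, 17, 17, 16, 16, 12, 11.
  34 → side 1 (new)  [load 34/37]
  19 → side 2 (new)  [load 19/37]
  17 → side 2  [load 36/37]
  17 → side 3 (new)  [load 17/37]
  16 → side 3  [load 33/37]
  16 → side 4 (new)  [load 16/37]
  12 → side 4  [load 28/37]
  11 → side 5 (new)  [load 11/37]
5 tape sides opened.

5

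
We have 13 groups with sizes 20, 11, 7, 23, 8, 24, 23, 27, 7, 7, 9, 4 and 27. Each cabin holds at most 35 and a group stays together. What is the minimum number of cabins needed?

Total = 27 + 27 + 24 + 23 + 23 + 20 + 11 + 9 + 8 + 7 + 7 + 7 + 4 = 197.
Lower bound: ⌈197/35⌉ = 6 cabins.
A packing using 6 cabins:
  cabin 1: 27 + 8 = 35
  cabin 2: 27 + 7 = 34
  cabin 3: 24 + 11 = 35
  cabin 4: 23 + 9 = 32
  cabin 5: 23 + 7 + 4 = 34
  cabin 6: 20 + 7 = 27
This matches the lower bound, so 6 is optimal.

6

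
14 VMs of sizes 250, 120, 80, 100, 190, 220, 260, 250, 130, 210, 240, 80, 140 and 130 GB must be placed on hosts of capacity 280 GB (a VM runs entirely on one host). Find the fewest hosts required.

Total = 260 + 250 + 250 + 240 + 220 + 210 + 190 + 140 + 130 + 130 + 120 + 100 + 80 + 80 = 2400 GB.
Lower bound: ⌈2400/280⌉ = 9 hosts.
A packing using 10 hosts:
  host 1: 260 = 260
  host 2: 250 = 250
  host 3: 250 = 250
  host 4: 240 = 240
  host 5: 220 = 220
  host 6: 210 = 210
  host 7: 190 + 80 = 270
  host 8: 140 + 130 = 270
  host 9: 130 + 120 = 250
  host 10: 100 + 80 = 180
No arrangement into 9 hosts stays within capacity, so 10 is optimal.

10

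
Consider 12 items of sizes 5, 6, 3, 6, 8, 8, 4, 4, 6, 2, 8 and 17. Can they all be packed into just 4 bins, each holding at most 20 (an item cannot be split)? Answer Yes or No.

Yes

A valid assignment using 4 bins:
  bin 1: 17 + 3 = 20
  bin 2: 8 + 8 + 4 = 20
  bin 3: 8 + 6 + 6 = 20
  bin 4: 6 + 5 + 4 + 2 = 17
Every load is within 20, so 4 bins suffice.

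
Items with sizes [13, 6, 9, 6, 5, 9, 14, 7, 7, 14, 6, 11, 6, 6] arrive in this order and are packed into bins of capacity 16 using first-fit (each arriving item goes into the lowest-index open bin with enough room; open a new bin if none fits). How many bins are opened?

  13 → bin 1 (new)  [load 13/16]
  6 → bin 2 (new)  [load 6/16]
  9 → bin 2  [load 15/16]
  6 → bin 3 (new)  [load 6/16]
  5 → bin 3  [load 11/16]
  9 → bin 4 (new)  [load 9/16]
  14 → bin 5 (new)  [load 14/16]
  7 → bin 4  [load 16/16]
  7 → bin 6 (new)  [load 7/16]
  14 → bin 7 (new)  [load 14/16]
  6 → bin 6  [load 13/16]
  11 → bin 8 (new)  [load 11/16]
  6 → bin 9 (new)  [load 6/16]
  6 → bin 9  [load 12/16]
9 bins opened.

9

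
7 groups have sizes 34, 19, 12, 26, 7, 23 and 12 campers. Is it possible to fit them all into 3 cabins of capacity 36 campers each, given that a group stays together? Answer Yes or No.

Total = 133 campers; ⌈133/36⌉ = 4.
At least 4 cabins are required, but only 3 are allowed.

No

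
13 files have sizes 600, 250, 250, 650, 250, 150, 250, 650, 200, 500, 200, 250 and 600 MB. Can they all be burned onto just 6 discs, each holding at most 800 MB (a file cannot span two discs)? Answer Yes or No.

No

Total = 4800 MB; ⌈4800/800⌉ = 6.
The bound of 6 does not rule out 6, but exhaustive search shows no assignment into 6 discs of capacity 800 MB exists — the minimum is 7.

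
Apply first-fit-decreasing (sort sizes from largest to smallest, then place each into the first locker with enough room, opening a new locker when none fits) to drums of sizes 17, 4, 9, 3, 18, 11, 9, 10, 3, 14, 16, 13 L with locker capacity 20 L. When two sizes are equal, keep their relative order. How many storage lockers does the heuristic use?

Sorted descending: 18, 17, 16, 14, 13, 11, 10, 9, 9, 4, 3, 3.
  18 → locker 1 (new)  [load 18/20]
  17 → locker 2 (new)  [load 17/20]
  16 → locker 3 (new)  [load 16/20]
  14 → locker 4 (new)  [load 14/20]
  13 → locker 5 (new)  [load 13/20]
  11 → locker 6 (new)  [load 11/20]
  10 → locker 7 (new)  [load 10/20]
  9 → locker 6  [load 20/20]
  9 → locker 7  [load 19/20]
  4 → locker 3  [load 20/20]
  3 → locker 2  [load 20/20]
  3 → locker 4  [load 17/20]
7 storage lockers opened.

7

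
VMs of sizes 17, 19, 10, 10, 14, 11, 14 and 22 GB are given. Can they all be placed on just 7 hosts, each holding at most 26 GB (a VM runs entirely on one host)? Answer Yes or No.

Yes

A valid assignment using 6 hosts:
  host 1: 22 = 22
  host 2: 19 = 19
  host 3: 17 = 17
  host 4: 14 + 11 = 25
  host 5: 14 + 10 = 24
  host 6: 10 = 10
That uses only 6 ≤ 7, so 7 hosts are enough.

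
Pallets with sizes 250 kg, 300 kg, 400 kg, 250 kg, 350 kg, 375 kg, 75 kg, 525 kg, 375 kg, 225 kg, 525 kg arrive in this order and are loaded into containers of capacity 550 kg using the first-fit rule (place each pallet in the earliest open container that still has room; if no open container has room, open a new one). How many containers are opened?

8

  250 → container 1 (new)  [load 250/550]
  300 → container 1  [load 550/550]
  400 → container 2 (new)  [load 400/550]
  250 → container 3 (new)  [load 250/550]
  350 → container 4 (new)  [load 350/550]
  375 → container 5 (new)  [load 375/550]
  75 → container 2  [load 475/550]
  525 → container 6 (new)  [load 525/550]
  375 → container 7 (new)  [load 375/550]
  225 → container 3  [load 475/550]
  525 → container 8 (new)  [load 525/550]
8 containers opened.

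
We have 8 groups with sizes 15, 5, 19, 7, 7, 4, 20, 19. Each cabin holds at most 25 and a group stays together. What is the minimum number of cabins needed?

Total = 20 + 19 + 19 + 15 + 7 + 7 + 5 + 4 = 96.
Lower bound: ⌈96/25⌉ = 4 cabins.
A packing using 5 cabins:
  cabin 1: 20 + 5 = 25
  cabin 2: 19 + 4 = 23
  cabin 3: 19 = 19
  cabin 4: 15 + 7 = 22
  cabin 5: 7 = 7
No arrangement into 4 cabins stays within capacity, so 5 is optimal.

5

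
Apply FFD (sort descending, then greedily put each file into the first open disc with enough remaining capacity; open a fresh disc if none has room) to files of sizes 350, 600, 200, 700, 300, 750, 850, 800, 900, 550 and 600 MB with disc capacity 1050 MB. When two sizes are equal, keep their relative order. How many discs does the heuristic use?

8

Sorted descending: 900, 850, 800, 750, 700, 600, 600, 550, 350, 300, 200.
  900 → disc 1 (new)  [load 900/1050]
  850 → disc 2 (new)  [load 850/1050]
  800 → disc 3 (new)  [load 800/1050]
  750 → disc 4 (new)  [load 750/1050]
  700 → disc 5 (new)  [load 700/1050]
  600 → disc 6 (new)  [load 600/1050]
  600 → disc 7 (new)  [load 600/1050]
  550 → disc 8 (new)  [load 550/1050]
  350 → disc 5  [load 1050/1050]
  300 → disc 4  [load 1050/1050]
  200 → disc 2  [load 1050/1050]
8 discs opened.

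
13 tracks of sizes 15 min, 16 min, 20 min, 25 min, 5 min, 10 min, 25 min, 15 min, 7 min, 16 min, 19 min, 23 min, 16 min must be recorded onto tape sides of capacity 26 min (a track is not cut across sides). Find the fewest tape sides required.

10

Total = 25 + 25 + 23 + 20 + 19 + 16 + 16 + 16 + 15 + 15 + 10 + 7 + 5 = 212 min.
Lower bound: ⌈212/26⌉ = 9 tape sides.
Also, 10 tracks each exceed 13 min, and no two of those can share a side, so at least 10 tape sides are needed.
A packing using 10 tape sides:
  side 1: 25 = 25
  side 2: 25 = 25
  side 3: 23 = 23
  side 4: 20 + 5 = 25
  side 5: 19 + 7 = 26
  side 6: 16 + 10 = 26
  side 7: 16 = 16
  side 8: 16 = 16
  side 9: 15 = 15
  side 10: 15 = 15
This matches the lower bound, so 10 is optimal.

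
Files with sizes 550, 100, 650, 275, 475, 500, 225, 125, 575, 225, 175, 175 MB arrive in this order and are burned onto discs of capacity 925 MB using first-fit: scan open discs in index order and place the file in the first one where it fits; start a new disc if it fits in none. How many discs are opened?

  550 → disc 1 (new)  [load 550/925]
  100 → disc 1  [load 650/925]
  650 → disc 2 (new)  [load 650/925]
  275 → disc 1  [load 925/925]
  475 → disc 3 (new)  [load 475/925]
  500 → disc 4 (new)  [load 500/925]
  225 → disc 2  [load 875/925]
  125 → disc 3  [load 600/925]
  575 → disc 5 (new)  [load 575/925]
  225 → disc 3  [load 825/925]
  175 → disc 4  [load 675/925]
  175 → disc 4  [load 850/925]
5 discs opened.

5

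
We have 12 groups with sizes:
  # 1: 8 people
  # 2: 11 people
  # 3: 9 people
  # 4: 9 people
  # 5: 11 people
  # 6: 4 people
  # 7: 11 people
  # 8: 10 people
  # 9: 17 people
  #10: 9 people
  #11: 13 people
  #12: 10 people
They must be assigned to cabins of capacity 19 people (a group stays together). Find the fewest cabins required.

8

Total = 17 + 13 + 11 + 11 + 11 + 10 + 10 + 9 + 9 + 9 + 8 + 4 = 122 people.
Lower bound: ⌈122/19⌉ = 7 cabins.
A packing using 8 cabins:
  cabin 1: 17 = 17
  cabin 2: 13 + 4 = 17
  cabin 3: 11 + 8 = 19
  cabin 4: 11 = 11
  cabin 5: 11 = 11
  cabin 6: 10 + 9 = 19
  cabin 7: 10 + 9 = 19
  cabin 8: 9 = 9
No arrangement into 7 cabins stays within capacity, so 8 is optimal.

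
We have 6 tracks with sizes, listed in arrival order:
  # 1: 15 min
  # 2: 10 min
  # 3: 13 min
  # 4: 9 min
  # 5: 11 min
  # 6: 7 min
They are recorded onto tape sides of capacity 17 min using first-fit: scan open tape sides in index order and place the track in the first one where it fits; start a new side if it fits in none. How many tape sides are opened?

5

  15 → side 1 (new)  [load 15/17]
  10 → side 2 (new)  [load 10/17]
  13 → side 3 (new)  [load 13/17]
  9 → side 4 (new)  [load 9/17]
  11 → side 5 (new)  [load 11/17]
  7 → side 2  [load 17/17]
5 tape sides opened.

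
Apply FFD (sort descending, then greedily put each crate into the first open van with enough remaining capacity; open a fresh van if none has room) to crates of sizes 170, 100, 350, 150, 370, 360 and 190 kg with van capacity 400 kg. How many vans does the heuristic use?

Sorted descending: 370, 360, 350, 190, 170, 150, 100.
  370 → van 1 (new)  [load 370/400]
  360 → van 2 (new)  [load 360/400]
  350 → van 3 (new)  [load 350/400]
  190 → van 4 (new)  [load 190/400]
  170 → van 4  [load 360/400]
  150 → van 5 (new)  [load 150/400]
  100 → van 5  [load 250/400]
5 vans opened.

5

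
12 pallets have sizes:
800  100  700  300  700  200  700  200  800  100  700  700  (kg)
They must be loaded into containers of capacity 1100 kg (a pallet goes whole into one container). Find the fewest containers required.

Total = 800 + 800 + 700 + 700 + 700 + 700 + 700 + 300 + 200 + 200 + 100 + 100 = 6000 kg.
Lower bound: ⌈6000/1100⌉ = 6 containers.
Also, 7 pallets each exceed 550 kg, and no two of those can share a container, so at least 7 containers are needed.
A packing using 7 containers:
  container 1: 800 + 300 = 1100
  container 2: 800 + 200 + 100 = 1100
  container 3: 700 + 200 + 100 = 1000
  container 4: 700 = 700
  container 5: 700 = 700
  container 6: 700 = 700
  container 7: 700 = 700
This matches the lower bound, so 7 is optimal.

7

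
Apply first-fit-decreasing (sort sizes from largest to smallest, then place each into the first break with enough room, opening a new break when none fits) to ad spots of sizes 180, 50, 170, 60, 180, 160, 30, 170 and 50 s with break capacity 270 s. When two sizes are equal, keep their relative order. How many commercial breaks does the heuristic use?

5

Sorted descending: 180, 180, 170, 170, 160, 60, 50, 50, 30.
  180 → break 1 (new)  [load 180/270]
  180 → break 2 (new)  [load 180/270]
  170 → break 3 (new)  [load 170/270]
  170 → break 4 (new)  [load 170/270]
  160 → break 5 (new)  [load 160/270]
  60 → break 1  [load 240/270]
  50 → break 2  [load 230/270]
  50 → break 3  [load 220/270]
  30 → break 1  [load 270/270]
5 commercial breaks opened.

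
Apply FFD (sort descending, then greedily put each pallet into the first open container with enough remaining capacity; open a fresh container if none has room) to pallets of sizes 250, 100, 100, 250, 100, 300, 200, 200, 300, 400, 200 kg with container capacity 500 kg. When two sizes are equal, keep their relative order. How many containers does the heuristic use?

5

Sorted descending: 400, 300, 300, 250, 250, 200, 200, 200, 100, 100, 100.
  400 → container 1 (new)  [load 400/500]
  300 → container 2 (new)  [load 300/500]
  300 → container 3 (new)  [load 300/500]
  250 → container 4 (new)  [load 250/500]
  250 → container 4  [load 500/500]
  200 → container 2  [load 500/500]
  200 → container 3  [load 500/500]
  200 → container 5 (new)  [load 200/500]
  100 → container 1  [load 500/500]
  100 → container 5  [load 300/500]
  100 → container 5  [load 400/500]
5 containers opened.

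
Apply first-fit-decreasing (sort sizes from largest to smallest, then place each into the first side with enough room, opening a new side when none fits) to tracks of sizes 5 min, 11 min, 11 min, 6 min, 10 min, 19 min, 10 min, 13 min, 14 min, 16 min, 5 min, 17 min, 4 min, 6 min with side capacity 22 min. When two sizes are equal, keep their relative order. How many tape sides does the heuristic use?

7

Sorted descending: 19, 17, 16, 14, 13, 11, 11, 10, 10, 6, 6, 5, 5, 4.
  19 → side 1 (new)  [load 19/22]
  17 → side 2 (new)  [load 17/22]
  16 → side 3 (new)  [load 16/22]
  14 → side 4 (new)  [load 14/22]
  13 → side 5 (new)  [load 13/22]
  11 → side 6 (new)  [load 11/22]
  11 → side 6  [load 22/22]
  10 → side 7 (new)  [load 10/22]
  10 → side 7  [load 20/22]
  6 → side 3  [load 22/22]
  6 → side 4  [load 20/22]
  5 → side 2  [load 22/22]
  5 → side 5  [load 18/22]
  4 → side 5  [load 22/22]
7 tape sides opened.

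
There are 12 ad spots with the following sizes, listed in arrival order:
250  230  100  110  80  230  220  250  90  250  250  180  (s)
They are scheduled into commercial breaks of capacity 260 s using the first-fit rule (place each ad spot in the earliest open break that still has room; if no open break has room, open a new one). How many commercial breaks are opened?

  250 → break 1 (new)  [load 250/260]
  230 → break 2 (new)  [load 230/260]
  100 → break 3 (new)  [load 100/260]
  110 → break 3  [load 210/260]
  80 → break 4 (new)  [load 80/260]
  230 → break 5 (new)  [load 230/260]
  220 → break 6 (new)  [load 220/260]
  250 → break 7 (new)  [load 250/260]
  90 → break 4  [load 170/260]
  250 → break 8 (new)  [load 250/260]
  250 → break 9 (new)  [load 250/260]
  180 → break 10 (new)  [load 180/260]
10 commercial breaks opened.

10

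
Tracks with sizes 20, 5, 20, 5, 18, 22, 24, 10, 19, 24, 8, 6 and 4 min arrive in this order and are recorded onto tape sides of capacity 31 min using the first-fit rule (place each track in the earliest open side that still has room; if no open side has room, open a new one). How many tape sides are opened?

  20 → side 1 (new)  [load 20/31]
  5 → side 1  [load 25/31]
  20 → side 2 (new)  [load 20/31]
  5 → side 1  [load 30/31]
  18 → side 3 (new)  [load 18/31]
  22 → side 4 (new)  [load 22/31]
  24 → side 5 (new)  [load 24/31]
  10 → side 2  [load 30/31]
  19 → side 6 (new)  [load 19/31]
  24 → side 7 (new)  [load 24/31]
  8 → side 3  [load 26/31]
  6 → side 4  [load 28/31]
  4 → side 3  [load 30/31]
7 tape sides opened.

7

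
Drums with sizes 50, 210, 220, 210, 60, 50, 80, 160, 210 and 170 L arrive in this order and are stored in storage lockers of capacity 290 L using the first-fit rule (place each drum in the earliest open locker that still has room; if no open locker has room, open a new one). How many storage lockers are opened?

6

  50 → locker 1 (new)  [load 50/290]
  210 → locker 1  [load 260/290]
  220 → locker 2 (new)  [load 220/290]
  210 → locker 3 (new)  [load 210/290]
  60 → locker 2  [load 280/290]
  50 → locker 3  [load 260/290]
  80 → locker 4 (new)  [load 80/290]
  160 → locker 4  [load 240/290]
  210 → locker 5 (new)  [load 210/290]
  170 → locker 6 (new)  [load 170/290]
6 storage lockers opened.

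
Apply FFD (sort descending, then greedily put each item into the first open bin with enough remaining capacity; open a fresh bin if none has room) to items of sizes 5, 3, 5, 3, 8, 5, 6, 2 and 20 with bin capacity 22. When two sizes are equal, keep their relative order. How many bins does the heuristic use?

Sorted descending: 20, 8, 6, 5, 5, 5, 3, 3, 2.
  20 → bin 1 (new)  [load 20/22]
  8 → bin 2 (new)  [load 8/22]
  6 → bin 2  [load 14/22]
  5 → bin 2  [load 19/22]
  5 → bin 3 (new)  [load 5/22]
  5 → bin 3  [load 10/22]
  3 → bin 2  [load 22/22]
  3 → bin 3  [load 13/22]
  2 → bin 1  [load 22/22]
3 bins opened.

3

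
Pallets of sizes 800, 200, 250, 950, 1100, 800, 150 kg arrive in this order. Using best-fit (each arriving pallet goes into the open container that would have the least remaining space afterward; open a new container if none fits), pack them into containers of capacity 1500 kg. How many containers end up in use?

  800 → container 1 (new)  [load 800/1500]
  200 → container 1  [load 1000/1500]
  250 → container 1  [load 1250/1500]
  950 → container 2 (new)  [load 950/1500]
  1100 → container 3 (new)  [load 1100/1500]
  800 → container 4 (new)  [load 800/1500]
  150 → container 1  [load 1400/1500]
4 containers opened.

4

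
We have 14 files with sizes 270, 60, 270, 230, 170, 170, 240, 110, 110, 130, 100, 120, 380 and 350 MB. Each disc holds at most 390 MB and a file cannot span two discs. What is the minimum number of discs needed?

Total = 380 + 350 + 270 + 270 + 240 + 230 + 170 + 170 + 130 + 120 + 110 + 110 + 100 + 60 = 2710 MB.
Lower bound: ⌈2710/390⌉ = 7 discs.
A packing using 8 discs:
  disc 1: 380 = 380
  disc 2: 350 = 350
  disc 3: 270 + 120 = 390
  disc 4: 270 + 110 = 380
  disc 5: 240 + 130 = 370
  disc 6: 230 + 110 = 340
  disc 7: 170 + 170 = 340
  disc 8: 100 + 60 = 160
No arrangement into 7 discs stays within capacity, so 8 is optimal.

8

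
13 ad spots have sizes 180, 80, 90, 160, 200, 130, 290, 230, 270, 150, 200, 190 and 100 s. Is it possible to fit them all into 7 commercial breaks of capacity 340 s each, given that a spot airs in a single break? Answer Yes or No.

No

Total = 2270 s; ⌈2270/340⌉ = 7.
The bound of 7 does not rule out 7, but exhaustive search shows no assignment into 7 commercial breaks of capacity 340 s exists — the minimum is 8.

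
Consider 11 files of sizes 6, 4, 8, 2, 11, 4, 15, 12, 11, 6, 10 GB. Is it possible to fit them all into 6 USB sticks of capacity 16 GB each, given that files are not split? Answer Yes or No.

A valid assignment using 6 USB sticks:
  USB stick 1: 15 = 15
  USB stick 2: 12 + 4 = 16
  USB stick 3: 11 + 4 = 15
  USB stick 4: 11 + 2 = 13
  USB stick 5: 10 + 6 = 16
  USB stick 6: 8 + 6 = 14
Every load is within 16 GB, so 6 USB sticks suffice.

Yes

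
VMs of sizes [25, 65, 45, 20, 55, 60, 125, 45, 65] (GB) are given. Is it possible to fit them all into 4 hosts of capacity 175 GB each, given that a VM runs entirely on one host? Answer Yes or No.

A valid assignment using 3 hosts:
  host 1: 125 + 45 = 170
  host 2: 65 + 65 + 45 = 175
  host 3: 60 + 55 + 25 + 20 = 160
That uses only 3 ≤ 4, so 4 hosts are enough.

Yes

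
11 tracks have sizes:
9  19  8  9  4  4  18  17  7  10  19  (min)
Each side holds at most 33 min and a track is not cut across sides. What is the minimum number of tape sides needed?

4

Total = 19 + 19 + 18 + 17 + 10 + 9 + 9 + 8 + 7 + 4 + 4 = 124 min.
Lower bound: ⌈124/33⌉ = 4 tape sides.
A packing using 4 tape sides:
  side 1: 19 + 10 + 4 = 33
  side 2: 19 + 9 + 4 = 32
  side 3: 18 + 9 = 27
  side 4: 17 + 8 + 7 = 32
This matches the lower bound, so 4 is optimal.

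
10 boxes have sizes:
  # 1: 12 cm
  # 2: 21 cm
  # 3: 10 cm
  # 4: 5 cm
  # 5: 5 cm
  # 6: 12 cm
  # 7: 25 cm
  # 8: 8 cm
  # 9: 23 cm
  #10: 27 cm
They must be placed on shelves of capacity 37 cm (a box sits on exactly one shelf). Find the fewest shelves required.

5

Total = 27 + 25 + 23 + 21 + 12 + 12 + 10 + 8 + 5 + 5 = 148 cm.
Lower bound: ⌈148/37⌉ = 4 shelves.
A packing using 5 shelves:
  shelf 1: 27 + 10 = 37
  shelf 2: 25 + 12 = 37
  shelf 3: 23 + 12 = 35
  shelf 4: 21 + 8 + 5 = 34
  shelf 5: 5 = 5
No arrangement into 4 shelves stays within capacity, so 5 is optimal.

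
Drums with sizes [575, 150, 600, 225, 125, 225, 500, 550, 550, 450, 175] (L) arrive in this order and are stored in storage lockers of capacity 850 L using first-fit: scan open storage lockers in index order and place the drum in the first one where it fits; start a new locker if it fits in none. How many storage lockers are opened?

6

  575 → locker 1 (new)  [load 575/850]
  150 → locker 1  [load 725/850]
  600 → locker 2 (new)  [load 600/850]
  225 → locker 2  [load 825/850]
  125 → locker 1  [load 850/850]
  225 → locker 3 (new)  [load 225/850]
  500 → locker 3  [load 725/850]
  550 → locker 4 (new)  [load 550/850]
  550 → locker 5 (new)  [load 550/850]
  450 → locker 6 (new)  [load 450/850]
  175 → locker 4  [load 725/850]
6 storage lockers opened.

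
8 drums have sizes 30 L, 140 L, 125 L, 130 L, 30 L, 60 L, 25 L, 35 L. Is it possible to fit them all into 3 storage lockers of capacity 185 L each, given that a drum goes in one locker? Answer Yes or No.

No

Total = 575 L; ⌈575/185⌉ = 4.
At least 4 storage lockers are required, but only 3 are allowed.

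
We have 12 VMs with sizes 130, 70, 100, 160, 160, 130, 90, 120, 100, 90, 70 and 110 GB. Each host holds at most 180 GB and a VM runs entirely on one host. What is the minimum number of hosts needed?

9

Total = 160 + 160 + 130 + 130 + 120 + 110 + 100 + 100 + 90 + 90 + 70 + 70 = 1330 GB.
Lower bound: ⌈1330/180⌉ = 8 hosts.
A packing using 9 hosts:
  host 1: 160 = 160
  host 2: 160 = 160
  host 3: 130 = 130
  host 4: 130 = 130
  host 5: 120 = 120
  host 6: 110 + 70 = 180
  host 7: 100 + 70 = 170
  host 8: 100 = 100
  host 9: 90 + 90 = 180
No arrangement into 8 hosts stays within capacity, so 9 is optimal.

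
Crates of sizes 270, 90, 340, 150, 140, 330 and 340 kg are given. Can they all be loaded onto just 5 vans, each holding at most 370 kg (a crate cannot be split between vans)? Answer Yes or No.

Yes

A valid assignment using 5 vans:
  van 1: 340 = 340
  van 2: 340 = 340
  van 3: 330 = 330
  van 4: 270 + 90 = 360
  van 5: 150 + 140 = 290
Every load is within 370 kg, so 5 vans suffice.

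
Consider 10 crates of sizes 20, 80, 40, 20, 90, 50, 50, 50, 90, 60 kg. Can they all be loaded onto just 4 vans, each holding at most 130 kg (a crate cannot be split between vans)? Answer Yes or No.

No

Total = 550 kg; ⌈550/130⌉ = 5.
At least 5 vans are required, but only 4 are allowed.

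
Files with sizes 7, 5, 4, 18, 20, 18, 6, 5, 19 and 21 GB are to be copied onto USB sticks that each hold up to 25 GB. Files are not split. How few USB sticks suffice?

5

Total = 21 + 20 + 19 + 18 + 18 + 7 + 6 + 5 + 5 + 4 = 123 GB.
Lower bound: ⌈123/25⌉ = 5 USB sticks.
A packing using 5 USB sticks:
  USB stick 1: 21 + 4 = 25
  USB stick 2: 20 + 5 = 25
  USB stick 3: 19 + 6 = 25
  USB stick 4: 18 + 7 = 25
  USB stick 5: 18 + 5 = 23
This matches the lower bound, so 5 is optimal.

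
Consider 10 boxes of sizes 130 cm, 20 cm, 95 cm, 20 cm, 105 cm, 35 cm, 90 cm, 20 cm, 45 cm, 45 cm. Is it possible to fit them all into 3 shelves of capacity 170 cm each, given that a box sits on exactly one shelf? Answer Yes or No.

Total = 605 cm; ⌈605/170⌉ = 4.
At least 4 shelves are required, but only 3 are allowed.

No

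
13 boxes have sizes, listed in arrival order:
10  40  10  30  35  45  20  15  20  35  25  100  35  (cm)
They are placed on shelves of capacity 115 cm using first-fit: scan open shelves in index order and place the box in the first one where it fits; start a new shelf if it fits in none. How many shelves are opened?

  10 → shelf 1 (new)  [load 10/115]
  40 → shelf 1  [load 50/115]
  10 → shelf 1  [load 60/115]
  30 → shelf 1  [load 90/115]
  35 → shelf 2 (new)  [load 35/115]
  45 → shelf 2  [load 80/115]
  20 → shelf 1  [load 110/115]
  15 → shelf 2  [load 95/115]
  20 → shelf 2  [load 115/115]
  35 → shelf 3 (new)  [load 35/115]
  25 → shelf 3  [load 60/115]
  100 → shelf 4 (new)  [load 100/115]
  35 → shelf 3  [load 95/115]
4 shelves opened.

4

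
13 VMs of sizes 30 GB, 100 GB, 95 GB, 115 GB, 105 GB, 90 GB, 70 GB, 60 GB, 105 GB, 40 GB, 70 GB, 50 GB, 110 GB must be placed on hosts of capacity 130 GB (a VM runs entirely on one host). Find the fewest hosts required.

9

Total = 115 + 110 + 105 + 105 + 100 + 95 + 90 + 70 + 70 + 60 + 50 + 40 + 30 = 1040 GB.
Lower bound: ⌈1040/130⌉ = 8 hosts.
Also, 9 VMs each exceed 65 GB, and no two of those can share a host, so at least 9 hosts are needed.
A packing using 9 hosts:
  host 1: 115 = 115
  host 2: 110 = 110
  host 3: 105 = 105
  host 4: 105 = 105
  host 5: 100 + 30 = 130
  host 6: 95 = 95
  host 7: 90 + 40 = 130
  host 8: 70 + 60 = 130
  host 9: 70 + 50 = 120
This matches the lower bound, so 9 is optimal.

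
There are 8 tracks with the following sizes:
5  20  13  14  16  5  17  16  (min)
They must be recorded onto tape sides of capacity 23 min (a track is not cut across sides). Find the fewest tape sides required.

6

Total = 20 + 17 + 16 + 16 + 14 + 13 + 5 + 5 = 106 min.
Lower bound: ⌈106/23⌉ = 5 tape sides.
Also, 6 tracks each exceed 23/2 min, and no two of those can share a side, so at least 6 tape sides are needed.
A packing using 6 tape sides:
  side 1: 20 = 20
  side 2: 17 + 5 = 22
  side 3: 16 + 5 = 21
  side 4: 16 = 16
  side 5: 14 = 14
  side 6: 13 = 13
This matches the lower bound, so 6 is optimal.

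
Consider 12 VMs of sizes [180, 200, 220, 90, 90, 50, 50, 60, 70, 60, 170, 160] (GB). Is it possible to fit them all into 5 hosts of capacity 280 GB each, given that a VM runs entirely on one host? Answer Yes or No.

Total = 1400 GB; ⌈1400/280⌉ = 5.
The bound of 5 does not rule out 5, but exhaustive search shows no assignment into 5 hosts of capacity 280 GB exists — the minimum is 6.

No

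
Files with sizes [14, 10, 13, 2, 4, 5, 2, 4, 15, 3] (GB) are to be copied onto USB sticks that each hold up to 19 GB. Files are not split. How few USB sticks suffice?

Total = 15 + 14 + 13 + 10 + 5 + 4 + 4 + 3 + 2 + 2 = 72 GB.
Lower bound: ⌈72/19⌉ = 4 USB sticks.
A packing using 4 USB sticks:
  USB stick 1: 15 + 4 = 19
  USB stick 2: 14 + 5 = 19
  USB stick 3: 13 + 4 + 2 = 19
  USB stick 4: 10 + 3 + 2 = 15
This matches the lower bound, so 4 is optimal.

4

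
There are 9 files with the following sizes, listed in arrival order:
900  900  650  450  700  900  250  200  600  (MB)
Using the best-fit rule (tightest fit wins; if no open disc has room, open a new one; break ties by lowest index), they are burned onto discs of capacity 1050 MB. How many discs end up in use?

6

  900 → disc 1 (new)  [load 900/1050]
  900 → disc 2 (new)  [load 900/1050]
  650 → disc 3 (new)  [load 650/1050]
  450 → disc 4 (new)  [load 450/1050]
  700 → disc 5 (new)  [load 700/1050]
  900 → disc 6 (new)  [load 900/1050]
  250 → disc 5  [load 950/1050]
  200 → disc 3  [load 850/1050]
  600 → disc 4  [load 1050/1050]
6 discs opened.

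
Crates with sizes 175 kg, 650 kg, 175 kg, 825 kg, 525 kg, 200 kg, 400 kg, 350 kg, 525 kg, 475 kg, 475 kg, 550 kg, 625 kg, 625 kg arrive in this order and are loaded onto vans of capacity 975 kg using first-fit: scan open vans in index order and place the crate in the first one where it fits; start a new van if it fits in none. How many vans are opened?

  175 → van 1 (new)  [load 175/975]
  650 → van 1  [load 825/975]
  175 → van 2 (new)  [load 175/975]
  825 → van 3 (new)  [load 825/975]
  525 → van 2  [load 700/975]
  200 → van 2  [load 900/975]
  400 → van 4 (new)  [load 400/975]
  350 → van 4  [load 750/975]
  525 → van 5 (new)  [load 525/975]
  475 → van 6 (new)  [load 475/975]
  475 → van 6  [load 950/975]
  550 → van 7 (new)  [load 550/975]
  625 → van 8 (new)  [load 625/975]
  625 → van 9 (new)  [load 625/975]
9 vans opened.

9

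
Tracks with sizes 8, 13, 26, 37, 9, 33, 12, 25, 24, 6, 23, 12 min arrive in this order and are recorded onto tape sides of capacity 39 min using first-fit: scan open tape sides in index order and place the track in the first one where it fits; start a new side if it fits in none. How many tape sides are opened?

  8 → side 1 (new)  [load 8/39]
  13 → side 1  [load 21/39]
  26 → side 2 (new)  [load 26/39]
  37 → side 3 (new)  [load 37/39]
  9 → side 1  [load 30/39]
  33 → side 4 (new)  [load 33/39]
  12 → side 2  [load 38/39]
  25 → side 5 (new)  [load 25/39]
  24 → side 6 (new)  [load 24/39]
  6 → side 1  [load 36/39]
  23 → side 7 (new)  [load 23/39]
  12 → side 5  [load 37/39]
7 tape sides opened.

7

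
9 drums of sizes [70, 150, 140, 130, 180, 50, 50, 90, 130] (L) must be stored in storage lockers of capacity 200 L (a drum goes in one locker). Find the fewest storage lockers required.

Total = 180 + 150 + 140 + 130 + 130 + 90 + 70 + 50 + 50 = 990 L.
Lower bound: ⌈990/200⌉ = 5 storage lockers.
A packing using 6 storage lockers:
  locker 1: 180 = 180
  locker 2: 150 + 50 = 200
  locker 3: 140 + 50 = 190
  locker 4: 130 + 70 = 200
  locker 5: 130 = 130
  locker 6: 90 = 90
No arrangement into 5 storage lockers stays within capacity, so 6 is optimal.

6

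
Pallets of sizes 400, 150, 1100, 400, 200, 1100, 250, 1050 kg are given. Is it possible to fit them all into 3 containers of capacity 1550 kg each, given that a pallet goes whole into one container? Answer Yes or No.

No

Total = 4650 kg; ⌈4650/1550⌉ = 3.
The bound of 3 does not rule out 3, but exhaustive search shows no assignment into 3 containers of capacity 1550 kg exists — the minimum is 4.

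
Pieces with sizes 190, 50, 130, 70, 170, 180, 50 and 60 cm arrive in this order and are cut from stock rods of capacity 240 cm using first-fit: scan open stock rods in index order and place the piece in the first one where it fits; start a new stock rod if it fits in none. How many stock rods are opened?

4

  190 → stock rod 1 (new)  [load 190/240]
  50 → stock rod 1  [load 240/240]
  130 → stock rod 2 (new)  [load 130/240]
  70 → stock rod 2  [load 200/240]
  170 → stock rod 3 (new)  [load 170/240]
  180 → stock rod 4 (new)  [load 180/240]
  50 → stock rod 3  [load 220/240]
  60 → stock rod 4  [load 240/240]
4 stock rods opened.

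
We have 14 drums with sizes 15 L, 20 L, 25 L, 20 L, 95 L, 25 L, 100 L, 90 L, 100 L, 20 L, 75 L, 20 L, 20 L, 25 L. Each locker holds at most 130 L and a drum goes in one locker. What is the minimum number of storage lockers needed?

Total = 100 + 100 + 95 + 90 + 75 + 25 + 25 + 25 + 20 + 20 + 20 + 20 + 20 + 15 = 650 L.
Lower bound: ⌈650/130⌉ = 5 storage lockers.
A packing using 6 storage lockers:
  locker 1: 100 + 25 = 125
  locker 2: 100 + 25 = 125
  locker 3: 95 + 25 = 120
  locker 4: 90 + 20 + 20 = 130
  locker 5: 75 + 20 + 20 + 15 = 130
  locker 6: 20 = 20
No arrangement into 5 storage lockers stays within capacity, so 6 is optimal.

6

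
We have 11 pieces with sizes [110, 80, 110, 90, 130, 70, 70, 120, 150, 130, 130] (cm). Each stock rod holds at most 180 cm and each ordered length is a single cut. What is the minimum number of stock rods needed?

8

Total = 150 + 130 + 130 + 130 + 120 + 110 + 110 + 90 + 80 + 70 + 70 = 1190 cm.
Lower bound: ⌈1190/180⌉ = 7 stock rods.
A packing using 8 stock rods:
  stock rod 1: 150 = 150
  stock rod 2: 130 = 130
  stock rod 3: 130 = 130
  stock rod 4: 130 = 130
  stock rod 5: 120 = 120
  stock rod 6: 110 + 70 = 180
  stock rod 7: 110 + 70 = 180
  stock rod 8: 90 + 80 = 170
No arrangement into 7 stock rods stays within capacity, so 8 is optimal.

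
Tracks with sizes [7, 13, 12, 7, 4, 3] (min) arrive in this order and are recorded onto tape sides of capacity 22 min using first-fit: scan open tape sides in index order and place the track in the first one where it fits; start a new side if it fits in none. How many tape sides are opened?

  7 → side 1 (new)  [load 7/22]
  13 → side 1  [load 20/22]
  12 → side 2 (new)  [load 12/22]
  7 → side 2  [load 19/22]
  4 → side 3 (new)  [load 4/22]
  3 → side 2  [load 22/22]
3 tape sides opened.

3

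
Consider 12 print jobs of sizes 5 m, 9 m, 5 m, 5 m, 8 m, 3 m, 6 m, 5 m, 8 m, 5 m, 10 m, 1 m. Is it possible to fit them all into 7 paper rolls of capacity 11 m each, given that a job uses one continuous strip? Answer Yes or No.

Yes

A valid assignment using 7 paper rolls:
  roll 1: 10 + 1 = 11
  roll 2: 9 = 9
  roll 3: 8 + 3 = 11
  roll 4: 8 = 8
  roll 5: 6 + 5 = 11
  roll 6: 5 + 5 = 10
  roll 7: 5 + 5 = 10
Every load is within 11 m, so 7 paper rolls suffice.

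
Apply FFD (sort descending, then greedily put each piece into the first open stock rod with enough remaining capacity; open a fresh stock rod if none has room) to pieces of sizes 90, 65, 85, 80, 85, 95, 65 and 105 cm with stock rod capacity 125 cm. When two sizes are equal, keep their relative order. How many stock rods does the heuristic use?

8

Sorted descending: 105, 95, 90, 85, 85, 80, 65, 65.
  105 → stock rod 1 (new)  [load 105/125]
  95 → stock rod 2 (new)  [load 95/125]
  90 → stock rod 3 (new)  [load 90/125]
  85 → stock rod 4 (new)  [load 85/125]
  85 → stock rod 5 (new)  [load 85/125]
  80 → stock rod 6 (new)  [load 80/125]
  65 → stock rod 7 (new)  [load 65/125]
  65 → stock rod 8 (new)  [load 65/125]
8 stock rods opened.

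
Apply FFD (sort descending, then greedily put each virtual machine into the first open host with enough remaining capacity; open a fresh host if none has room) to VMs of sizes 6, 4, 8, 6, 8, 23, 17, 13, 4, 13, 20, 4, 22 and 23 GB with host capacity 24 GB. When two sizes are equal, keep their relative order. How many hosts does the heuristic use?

8

Sorted descending: 23, 23, 22, 20, 17, 13, 13, 8, 8, 6, 6, 4, 4, 4.
  23 → host 1 (new)  [load 23/24]
  23 → host 2 (new)  [load 23/24]
  22 → host 3 (new)  [load 22/24]
  20 → host 4 (new)  [load 20/24]
  17 → host 5 (new)  [load 17/24]
  13 → host 6 (new)  [load 13/24]
  13 → host 7 (new)  [load 13/24]
  8 → host 6  [load 21/24]
  8 → host 7  [load 21/24]
  6 → host 5  [load 23/24]
  6 → host 8 (new)  [load 6/24]
  4 → host 4  [load 24/24]
  4 → host 8  [load 10/24]
  4 → host 8  [load 14/24]
8 hosts opened.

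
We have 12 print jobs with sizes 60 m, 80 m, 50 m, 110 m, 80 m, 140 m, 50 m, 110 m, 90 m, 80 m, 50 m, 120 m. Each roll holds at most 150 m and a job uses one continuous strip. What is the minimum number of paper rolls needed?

8

Total = 140 + 120 + 110 + 110 + 90 + 80 + 80 + 80 + 60 + 50 + 50 + 50 = 1020 m.
Lower bound: ⌈1020/150⌉ = 7 paper rolls.
Also, 8 print jobs each exceed 75 m, and no two of those can share a roll, so at least 8 paper rolls are needed.
A packing using 8 paper rolls:
  roll 1: 140 = 140
  roll 2: 120 = 120
  roll 3: 110 = 110
  roll 4: 110 = 110
  roll 5: 90 + 60 = 150
  roll 6: 80 + 50 = 130
  roll 7: 80 + 50 = 130
  roll 8: 80 + 50 = 130
This matches the lower bound, so 8 is optimal.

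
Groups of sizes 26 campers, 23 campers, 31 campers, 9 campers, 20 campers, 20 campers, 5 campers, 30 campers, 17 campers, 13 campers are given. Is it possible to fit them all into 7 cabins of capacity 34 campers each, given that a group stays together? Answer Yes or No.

Yes

A valid assignment using 7 cabins:
  cabin 1: 31 = 31
  cabin 2: 30 = 30
  cabin 3: 26 + 5 = 31
  cabin 4: 23 + 9 = 32
  cabin 5: 20 + 13 = 33
  cabin 6: 20 = 20
  cabin 7: 17 = 17
Every load is within 34 campers, so 7 cabins suffice.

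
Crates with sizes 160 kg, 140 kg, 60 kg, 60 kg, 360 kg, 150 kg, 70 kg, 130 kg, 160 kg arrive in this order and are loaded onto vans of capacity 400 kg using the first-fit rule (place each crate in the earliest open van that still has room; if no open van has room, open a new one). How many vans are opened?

4

  160 → van 1 (new)  [load 160/400]
  140 → van 1  [load 300/400]
  60 → van 1  [load 360/400]
  60 → van 2 (new)  [load 60/400]
  360 → van 3 (new)  [load 360/400]
  150 → van 2  [load 210/400]
  70 → van 2  [load 280/400]
  130 → van 4 (new)  [load 130/400]
  160 → van 4  [load 290/400]
4 vans opened.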